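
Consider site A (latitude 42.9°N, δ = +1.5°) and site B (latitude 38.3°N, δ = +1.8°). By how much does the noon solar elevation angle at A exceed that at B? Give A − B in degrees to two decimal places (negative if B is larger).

A: 90° − |42.9 − (1.5)| = 48.60°.
B: 90° − |38.3 − (1.8)| = 53.50°.
A − B = 48.60 − 53.50 = -4.90°.

-4.90°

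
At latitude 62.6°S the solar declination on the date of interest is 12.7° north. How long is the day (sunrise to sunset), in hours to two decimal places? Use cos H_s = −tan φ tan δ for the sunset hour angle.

The sunset hour angle satisfies cos H_s = −tan φ tan δ = 0.4348, giving H_s = 64.23°.
Day length = 2 H_s / 15° h⁻¹ = 128.46° / 15 = 8.564 h.

8.56 hours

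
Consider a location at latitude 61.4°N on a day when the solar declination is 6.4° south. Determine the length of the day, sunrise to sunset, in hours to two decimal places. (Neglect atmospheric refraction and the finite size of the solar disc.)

10.42 hours

The sunset hour angle satisfies cos H_s = −tan φ tan δ = 0.2057, giving H_s = 78.13°.
Day length = 2 H_s / 15° h⁻¹ = 156.26° / 15 = 10.417 h.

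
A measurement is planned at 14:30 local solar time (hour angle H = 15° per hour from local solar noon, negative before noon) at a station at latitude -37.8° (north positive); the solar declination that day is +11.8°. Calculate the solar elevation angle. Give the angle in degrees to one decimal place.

29.2°

Hour angle H = 15° × (14.5 − 12) = 37.50°.
cos θ_z = sin φ sin δ + cos φ cos δ cos H = (-0.6129)(0.2045) + (0.7902)(0.9789)(0.7934) = 0.4884.
θ_z = arccos(0.4884) = 60.76°, so the elevation is 90° − 60.76° = 29.24°.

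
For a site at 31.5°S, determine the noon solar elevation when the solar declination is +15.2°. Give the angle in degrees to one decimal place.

43.3°

At local solar noon the hour angle is zero, so the elevation is 90° − |φ − δ| = 90° − |-31.5° − (15.2°)| = 90° − 46.7° = 43.3°.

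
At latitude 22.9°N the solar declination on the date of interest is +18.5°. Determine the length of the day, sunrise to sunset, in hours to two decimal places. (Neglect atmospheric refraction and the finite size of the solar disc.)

The sunset hour angle satisfies cos H_s = −tan φ tan δ = -0.1413, giving H_s = 98.12°.
Day length = 2 H_s / 15° h⁻¹ = 196.24° / 15 = 13.083 h.

13.08 hours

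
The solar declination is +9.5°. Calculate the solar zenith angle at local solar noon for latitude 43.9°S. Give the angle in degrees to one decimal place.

53.4°

At local solar noon the hour angle is zero, so the zenith angle is |φ − δ| = |-43.9° − (9.5°)| = 53.4°.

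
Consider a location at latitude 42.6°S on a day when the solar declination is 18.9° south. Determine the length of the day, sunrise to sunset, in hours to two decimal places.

14.45 hours

cos H_s = −tan(-42.6°) · tan(-18.9°) = -0.3148, so H_s = arccos(-0.3148) = 108.35°.
Day length = 2 H_s / 15° h⁻¹ = 216.70° / 15 = 14.447 h.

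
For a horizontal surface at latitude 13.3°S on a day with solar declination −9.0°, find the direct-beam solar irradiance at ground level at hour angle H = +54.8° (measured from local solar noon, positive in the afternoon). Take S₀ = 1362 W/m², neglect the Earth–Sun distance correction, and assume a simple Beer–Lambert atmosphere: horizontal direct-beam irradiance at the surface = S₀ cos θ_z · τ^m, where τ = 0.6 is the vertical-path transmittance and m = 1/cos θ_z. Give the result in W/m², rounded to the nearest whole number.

With φ = -13.3°, δ = -9.0°, H = 54.80°: sin φ sin δ = 0.0360, cos φ cos δ cos H = 0.5541, so cos θ_z = 0.5901.
Air mass m = 1/cos θ_z = 1/0.5901 = 1.695; τ^m = 0.6^1.695 = 0.4207.
Surface direct beam = 1362 × 0.5901 × 0.4207 = 338.12 W/m².

338 W/m²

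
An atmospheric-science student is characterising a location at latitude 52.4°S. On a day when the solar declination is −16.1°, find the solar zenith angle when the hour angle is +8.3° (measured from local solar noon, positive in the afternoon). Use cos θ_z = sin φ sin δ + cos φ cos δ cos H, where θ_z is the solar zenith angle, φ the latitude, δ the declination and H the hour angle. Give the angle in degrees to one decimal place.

With φ = -52.4°, δ = -16.1°, H = 8.30°: sin φ sin δ = 0.2197, cos φ cos δ cos H = 0.5801, so cos θ_z = 0.7998.
θ_z = arccos(0.7998) = 36.89°.

36.9°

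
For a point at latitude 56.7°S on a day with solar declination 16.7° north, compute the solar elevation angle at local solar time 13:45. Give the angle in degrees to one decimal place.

Hour angle H = 15° × (13.75 − 12) = 26.25°.
cos θ_z = sin(-56.7°) sin(16.7°) + cos(-56.7°) cos(16.7°) cos(26.25°) = -0.2402 + 0.4716 = 0.2314.
θ_z = arccos(0.2314) = 76.62°, so the elevation is 90° − 76.62° = 13.38°.

13.4°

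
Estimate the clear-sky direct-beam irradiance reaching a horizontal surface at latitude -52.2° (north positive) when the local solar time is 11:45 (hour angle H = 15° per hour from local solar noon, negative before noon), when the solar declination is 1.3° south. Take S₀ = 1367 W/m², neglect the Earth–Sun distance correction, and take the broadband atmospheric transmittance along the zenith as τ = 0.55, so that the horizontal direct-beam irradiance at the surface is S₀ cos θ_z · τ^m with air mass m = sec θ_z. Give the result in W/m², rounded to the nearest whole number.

333 W/m²

Hour angle H = 15° × (11.75 − 12) = -3.75°.
cos θ_z = sin(-52.2°) sin(-1.3°) + cos(-52.2°) cos(-1.3°) cos(-3.75°) = 0.0179 + 0.6114 = 0.6293.
Air mass m = 1/cos θ_z = 1/0.6293 = 1.589; τ^m = 0.55^1.589 = 0.3868.
Surface direct beam = 1367 × 0.6293 × 0.3868 = 332.75 W/m².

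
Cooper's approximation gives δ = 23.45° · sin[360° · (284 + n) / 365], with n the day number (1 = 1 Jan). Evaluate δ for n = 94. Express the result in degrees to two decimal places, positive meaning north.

+5.20°

360 × (284 + 94) / 365 = 372.822°; sin(372.822°) = 0.2219.
δ = 23.45 × 0.2219 = 5.204° ≈ +5.20°.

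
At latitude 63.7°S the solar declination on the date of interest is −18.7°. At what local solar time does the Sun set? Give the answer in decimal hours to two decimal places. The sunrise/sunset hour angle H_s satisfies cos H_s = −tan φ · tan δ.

20.88 h

−tan φ tan δ = −(-2.0233)(-0.3385) = -0.6849; H_s = arccos(-0.6849) = 133.23°.
Sunset is at 12 + H_s/15 = 12 + 8.882 = 20.882 h local solar time.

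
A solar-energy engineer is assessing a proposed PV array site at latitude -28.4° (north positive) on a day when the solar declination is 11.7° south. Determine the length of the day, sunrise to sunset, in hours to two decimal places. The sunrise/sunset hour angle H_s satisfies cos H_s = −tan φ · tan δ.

cos H_s = −tan(-28.4°) · tan(-11.7°) = -0.1120, so H_s = arccos(-0.1120) = 96.43°.
Day length = 2 H_s / 15° h⁻¹ = 192.86° / 15 = 12.857 h.

12.86 hours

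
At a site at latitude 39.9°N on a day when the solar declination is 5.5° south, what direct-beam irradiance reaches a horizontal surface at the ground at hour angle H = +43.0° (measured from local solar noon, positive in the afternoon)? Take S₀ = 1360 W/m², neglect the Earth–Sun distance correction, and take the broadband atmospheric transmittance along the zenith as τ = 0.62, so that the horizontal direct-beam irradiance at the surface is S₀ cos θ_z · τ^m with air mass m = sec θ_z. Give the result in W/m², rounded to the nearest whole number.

With φ = 39.9°, δ = -5.5°, H = 43.00°: sin φ sin δ = -0.0615, cos φ cos δ cos H = 0.5585, so cos θ_z = 0.4970.
Air mass m = 1/cos θ_z = 1/0.4970 = 2.012; τ^m = 0.62^2.012 = 0.3822.
Surface direct beam = 1360 × 0.4970 × 0.3822 = 258.34 W/m².

258 W/m²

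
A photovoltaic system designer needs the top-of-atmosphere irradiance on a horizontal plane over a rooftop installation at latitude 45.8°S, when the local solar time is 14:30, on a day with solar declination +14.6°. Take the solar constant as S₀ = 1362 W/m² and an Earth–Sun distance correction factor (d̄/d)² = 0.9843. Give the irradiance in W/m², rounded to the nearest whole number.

475 W/m²

Hour angle H = 15° × (14.5 − 12) = 37.50°.
cos θ_z = sin(-45.8°) sin(14.6°) + cos(-45.8°) cos(14.6°) cos(37.50°) = -0.1807 + 0.5352 = 0.3545.
Top-of-atmosphere irradiance = S₀ (d̄/d)² cos θ_z = 1362 × 0.9843 × 0.3545 = 475.25 W/m².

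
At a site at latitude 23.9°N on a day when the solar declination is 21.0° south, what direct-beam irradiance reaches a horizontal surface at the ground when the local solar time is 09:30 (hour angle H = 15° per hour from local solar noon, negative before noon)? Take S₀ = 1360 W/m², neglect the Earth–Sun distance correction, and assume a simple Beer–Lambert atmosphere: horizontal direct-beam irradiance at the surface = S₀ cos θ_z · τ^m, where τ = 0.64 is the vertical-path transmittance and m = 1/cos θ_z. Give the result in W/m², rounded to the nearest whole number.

313 W/m²

Hour angle H = 15° × (9.5 − 12) = -37.50°.
cos θ_z = sin(23.9°) sin(-21.0°) + cos(23.9°) cos(-21.0°) cos(-37.50°) = -0.1452 + 0.6772 = 0.5320.
Air mass m = 1/cos θ_z = 1/0.5320 = 1.880; τ^m = 0.64^1.880 = 0.4321.
Surface direct beam = 1360 × 0.5320 × 0.4321 = 312.63 W/m².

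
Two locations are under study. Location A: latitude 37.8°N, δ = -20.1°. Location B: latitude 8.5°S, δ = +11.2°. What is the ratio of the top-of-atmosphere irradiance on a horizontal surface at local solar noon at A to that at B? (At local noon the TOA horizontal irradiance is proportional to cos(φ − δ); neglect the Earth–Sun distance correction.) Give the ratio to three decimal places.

0.564

A: cos θ_z = cos(37.8° − (-20.1°)) = 0.5314.
B: cos θ_z = cos(-8.5° − (11.2°)) = 0.9415.
Ratio A/B = 0.5314 / 0.9415 = 0.5644.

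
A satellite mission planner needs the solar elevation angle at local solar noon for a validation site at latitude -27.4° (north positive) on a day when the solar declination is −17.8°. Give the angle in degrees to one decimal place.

80.4°

At local solar noon the hour angle is zero, so the elevation is 90° − |φ − δ| = 90° − |-27.4° − (-17.8°)| = 90° − 9.6° = 80.4°.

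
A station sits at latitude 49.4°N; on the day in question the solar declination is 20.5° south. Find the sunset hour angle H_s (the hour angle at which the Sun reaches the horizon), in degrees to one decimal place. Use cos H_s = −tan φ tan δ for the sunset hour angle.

The sunset hour angle satisfies cos H_s = −tan φ tan δ = 0.4362, giving H_s = 64.14°.

64.1°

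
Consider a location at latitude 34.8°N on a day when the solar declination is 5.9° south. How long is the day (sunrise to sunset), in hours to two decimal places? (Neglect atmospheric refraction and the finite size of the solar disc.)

11.45 hours

The sunset hour angle satisfies cos H_s = −tan φ tan δ = 0.0718, giving H_s = 85.88°.
Day length = 2 H_s / 15° h⁻¹ = 171.76° / 15 = 11.451 h.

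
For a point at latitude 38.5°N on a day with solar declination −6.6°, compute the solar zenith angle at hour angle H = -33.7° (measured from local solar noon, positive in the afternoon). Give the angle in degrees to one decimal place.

54.9°

cos θ_z = sin φ sin δ + cos φ cos δ cos H = (0.6225)(-0.1149) + (0.7826)(0.9934)(0.8320) = 0.5753.
θ_z = arccos(0.5753) = 54.88°.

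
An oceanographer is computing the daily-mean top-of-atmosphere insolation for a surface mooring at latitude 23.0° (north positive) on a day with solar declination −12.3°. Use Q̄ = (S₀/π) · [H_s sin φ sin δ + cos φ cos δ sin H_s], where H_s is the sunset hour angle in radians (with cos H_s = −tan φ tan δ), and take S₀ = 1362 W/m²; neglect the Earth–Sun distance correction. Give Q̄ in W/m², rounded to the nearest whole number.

The sunset hour angle satisfies cos H_s = −tan φ tan δ = 0.0926, giving H_s = 84.69°. In radians, H_s = 1.4781.
H_s sin φ sin δ = 1.4781 × 0.3907 × -0.2130 = -0.1230.
cos φ cos δ sin H_s = 0.9205 × 0.9770 × 0.9957 = 0.8955.
Q̄ = (1362/π) × (-0.1230 + 0.8955) = 433.54 × 0.7725 = 334.91 W/m².

335 W/m²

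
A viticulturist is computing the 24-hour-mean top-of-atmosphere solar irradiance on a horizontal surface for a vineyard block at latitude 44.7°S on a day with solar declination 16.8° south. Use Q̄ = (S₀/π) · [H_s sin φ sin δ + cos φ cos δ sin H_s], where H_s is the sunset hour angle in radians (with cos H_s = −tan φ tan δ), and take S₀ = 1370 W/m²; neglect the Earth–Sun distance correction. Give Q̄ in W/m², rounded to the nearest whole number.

449 W/m²

−tan φ tan δ = −(-0.9896)(-0.3019) = -0.2988; H_s = arccos(-0.2988) = 107.39°. In radians, H_s = 1.8743.
H_s sin φ sin δ = 1.8743 × -0.7034 × -0.2890 = 0.3810.
cos φ cos δ sin H_s = 0.7108 × 0.9573 × 0.9543 = 0.6494.
Q̄ = (1370/π) × (0.3810 + 0.6494) = 436.08 × 1.0304 = 449.34 W/m².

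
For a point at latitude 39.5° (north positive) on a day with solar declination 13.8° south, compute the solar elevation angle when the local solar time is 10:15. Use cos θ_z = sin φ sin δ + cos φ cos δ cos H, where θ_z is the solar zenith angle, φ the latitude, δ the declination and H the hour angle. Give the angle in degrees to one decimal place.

31.4°

Hour angle H = 15° × (10.25 − 12) = -26.25°.
cos θ_z = sin(39.5°) sin(-13.8°) + cos(39.5°) cos(-13.8°) cos(-26.25°) = -0.1517 + 0.6721 = 0.5204.
θ_z = arccos(0.5204) = 58.64°, so the elevation is 90° − 58.64° = 31.36°.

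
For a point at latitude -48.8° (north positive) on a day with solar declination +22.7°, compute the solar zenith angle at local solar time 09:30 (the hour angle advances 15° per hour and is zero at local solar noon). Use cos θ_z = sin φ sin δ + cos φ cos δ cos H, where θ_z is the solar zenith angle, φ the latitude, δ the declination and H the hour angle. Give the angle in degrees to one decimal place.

Hour angle H = 15° × (9.5 − 12) = -37.50°.
cos θ_z = sin φ sin δ + cos φ cos δ cos H = (-0.7524)(0.3859) + (0.6587)(0.9225)(0.7934) = 0.1918.
θ_z = arccos(0.1918) = 78.94°.

78.9°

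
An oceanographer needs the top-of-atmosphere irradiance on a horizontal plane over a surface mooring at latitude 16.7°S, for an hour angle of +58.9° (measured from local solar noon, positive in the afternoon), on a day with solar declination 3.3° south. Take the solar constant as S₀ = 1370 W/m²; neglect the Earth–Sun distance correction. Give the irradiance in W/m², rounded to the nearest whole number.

699 W/m²

cos θ_z = sin φ sin δ + cos φ cos δ cos H = (-0.2874)(-0.0576) + (0.9578)(0.9983)(0.5165) = 0.5104.
Top-of-atmosphere irradiance = S₀ cos θ_z = 1370 × 0.5104 = 699.25 W/m².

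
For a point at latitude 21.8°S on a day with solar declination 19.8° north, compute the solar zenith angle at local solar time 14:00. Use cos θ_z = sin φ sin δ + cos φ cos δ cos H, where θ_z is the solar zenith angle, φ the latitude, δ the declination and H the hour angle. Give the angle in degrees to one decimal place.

50.9°

Hour angle H = 15° × (14 − 12) = 30.00°.
With φ = -21.8°, δ = 19.8°, H = 30.00°: sin φ sin δ = -0.1258, cos φ cos δ cos H = 0.7566, so cos θ_z = 0.6308.
θ_z = arccos(0.6308) = 50.89°.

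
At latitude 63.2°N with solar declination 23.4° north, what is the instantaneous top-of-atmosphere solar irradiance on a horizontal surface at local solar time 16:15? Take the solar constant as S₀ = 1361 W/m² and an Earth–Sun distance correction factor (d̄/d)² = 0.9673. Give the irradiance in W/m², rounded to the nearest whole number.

Hour angle H = 15° × (16.25 − 12) = 63.75°.
cos θ_z = sin φ sin δ + cos φ cos δ cos H = (0.8926)(0.3971) + (0.4509)(0.9178)(0.4423) = 0.5375.
Top-of-atmosphere irradiance = S₀ (d̄/d)² cos θ_z = 1361 × 0.9673 × 0.5375 = 707.62 W/m².

708 W/m²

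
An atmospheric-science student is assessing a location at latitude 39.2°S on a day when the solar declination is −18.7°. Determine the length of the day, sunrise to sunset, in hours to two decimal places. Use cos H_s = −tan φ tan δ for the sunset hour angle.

14.14 hours

cos H_s = −tan(-39.2°) · tan(-18.7°) = -0.2761, so H_s = arccos(-0.2761) = 106.03°.
Day length = 2 H_s / 15° h⁻¹ = 212.06° / 15 = 14.137 h.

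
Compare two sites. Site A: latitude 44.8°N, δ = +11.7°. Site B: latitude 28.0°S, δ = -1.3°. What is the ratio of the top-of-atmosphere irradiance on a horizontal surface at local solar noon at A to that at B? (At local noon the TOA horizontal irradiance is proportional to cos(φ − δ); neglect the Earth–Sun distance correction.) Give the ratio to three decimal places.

A: cos θ_z = cos(44.8° − (11.7°)) = 0.8377.
B: cos θ_z = cos(-28.0° − (-1.3°)) = 0.8934.
Ratio A/B = 0.8377 / 0.8934 = 0.9377.

0.938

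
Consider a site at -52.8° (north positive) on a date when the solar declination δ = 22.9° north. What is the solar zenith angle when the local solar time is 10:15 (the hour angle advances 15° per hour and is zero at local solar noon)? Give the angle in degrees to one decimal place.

79.1°

Hour angle H = 15° × (10.25 − 12) = -26.25°.
cos θ_z = sin φ sin δ + cos φ cos δ cos H = (-0.7965)(0.3891) + (0.6046)(0.9212)(0.8969) = 0.1896.
θ_z = arccos(0.1896) = 79.07°.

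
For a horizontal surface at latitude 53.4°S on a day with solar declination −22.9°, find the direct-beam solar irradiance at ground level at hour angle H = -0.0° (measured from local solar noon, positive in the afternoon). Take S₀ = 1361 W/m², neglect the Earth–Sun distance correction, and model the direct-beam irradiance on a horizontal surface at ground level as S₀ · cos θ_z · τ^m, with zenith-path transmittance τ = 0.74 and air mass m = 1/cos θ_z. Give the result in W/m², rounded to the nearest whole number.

cos θ_z = sin(-53.4°) sin(-22.9°) + cos(-53.4°) cos(-22.9°) cos(-0.00°) = 0.3124 + 0.5492 = 0.8616.
Air mass m = 1/cos θ_z = 1/0.8616 = 1.161; τ^m = 0.74^1.161 = 0.7050.
Surface direct beam = 1361 × 0.8616 × 0.7050 = 826.71 W/m².

827 W/m²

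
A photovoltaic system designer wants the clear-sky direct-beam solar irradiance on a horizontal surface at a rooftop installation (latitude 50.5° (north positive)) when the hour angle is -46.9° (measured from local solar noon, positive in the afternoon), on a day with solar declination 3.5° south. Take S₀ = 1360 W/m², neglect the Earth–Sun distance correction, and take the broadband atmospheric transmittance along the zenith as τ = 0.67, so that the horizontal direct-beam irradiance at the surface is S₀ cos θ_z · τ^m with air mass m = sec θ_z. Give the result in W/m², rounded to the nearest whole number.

cos θ_z = sin φ sin δ + cos φ cos δ cos H = (0.7716)(-0.0610) + (0.6361)(0.9981)(0.6833) = 0.3868.
Air mass m = 1/cos θ_z = 1/0.3868 = 2.585; τ^m = 0.67^2.585 = 0.3551.
Surface direct beam = 1360 × 0.3868 × 0.3551 = 186.80 W/m².

187 W/m²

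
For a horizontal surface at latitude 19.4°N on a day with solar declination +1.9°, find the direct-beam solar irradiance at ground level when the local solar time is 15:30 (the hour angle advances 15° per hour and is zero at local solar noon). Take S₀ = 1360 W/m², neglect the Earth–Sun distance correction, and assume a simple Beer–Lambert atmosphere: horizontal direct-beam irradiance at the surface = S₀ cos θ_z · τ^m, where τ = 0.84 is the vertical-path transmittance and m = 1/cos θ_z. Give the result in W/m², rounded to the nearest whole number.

Hour angle H = 15° × (15.5 − 12) = 52.50°.
With φ = 19.4°, δ = 1.9°, H = 52.50°: sin φ sin δ = 0.0110, cos φ cos δ cos H = 0.5739, so cos θ_z = 0.5849.
Air mass m = 1/cos θ_z = 1/0.5849 = 1.710; τ^m = 0.84^1.710 = 0.7422.
Surface direct beam = 1360 × 0.5849 × 0.7422 = 590.39 W/m².

590 W/m²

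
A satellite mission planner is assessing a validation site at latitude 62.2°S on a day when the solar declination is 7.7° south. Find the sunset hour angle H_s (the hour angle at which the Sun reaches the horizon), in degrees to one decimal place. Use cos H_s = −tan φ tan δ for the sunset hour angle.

The sunset hour angle satisfies cos H_s = −tan φ tan δ = -0.2564, giving H_s = 104.86°.

104.9°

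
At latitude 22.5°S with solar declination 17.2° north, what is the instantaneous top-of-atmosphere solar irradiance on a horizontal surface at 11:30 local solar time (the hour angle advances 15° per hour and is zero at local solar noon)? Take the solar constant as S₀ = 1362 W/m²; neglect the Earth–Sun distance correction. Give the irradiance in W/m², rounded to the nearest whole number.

Hour angle H = 15° × (11.5 − 12) = -7.50°.
With φ = -22.5°, δ = 17.2°, H = -7.50°: sin φ sin δ = -0.1132, cos φ cos δ cos H = 0.8750, so cos θ_z = 0.7618.
Top-of-atmosphere irradiance = S₀ cos θ_z = 1362 × 0.7618 = 1037.57 W/m².

1038 W/m²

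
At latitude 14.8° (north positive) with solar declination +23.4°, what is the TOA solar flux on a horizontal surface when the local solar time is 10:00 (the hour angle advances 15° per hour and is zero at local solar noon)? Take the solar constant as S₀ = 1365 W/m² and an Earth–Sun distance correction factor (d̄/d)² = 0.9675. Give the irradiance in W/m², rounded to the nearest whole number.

Hour angle H = 15° × (10 − 12) = -30.00°.
cos θ_z = sin(14.8°) sin(23.4°) + cos(14.8°) cos(23.4°) cos(-30.00°) = 0.1014 + 0.7684 = 0.8698.
Top-of-atmosphere irradiance = S₀ (d̄/d)² cos θ_z = 1365 × 0.9675 × 0.8698 = 1148.69 W/m².

1149 W/m²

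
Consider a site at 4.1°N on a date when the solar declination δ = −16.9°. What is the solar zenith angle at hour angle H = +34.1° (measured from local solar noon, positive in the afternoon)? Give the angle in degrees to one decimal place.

39.7°

cos θ_z = sin(4.1°) sin(-16.9°) + cos(4.1°) cos(-16.9°) cos(34.10°) = -0.0208 + 0.7903 = 0.7695.
θ_z = arccos(0.7695) = 39.69°.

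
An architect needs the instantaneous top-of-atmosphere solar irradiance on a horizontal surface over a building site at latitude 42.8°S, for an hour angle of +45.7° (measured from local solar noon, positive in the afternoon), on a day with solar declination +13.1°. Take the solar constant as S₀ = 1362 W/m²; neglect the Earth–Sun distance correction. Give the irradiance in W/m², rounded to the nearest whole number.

470 W/m²

With φ = -42.8°, δ = 13.1°, H = 45.70°: sin φ sin δ = -0.1540, cos φ cos δ cos H = 0.4991, so cos θ_z = 0.3451.
Top-of-atmosphere irradiance = S₀ cos θ_z = 1362 × 0.3451 = 470.03 W/m².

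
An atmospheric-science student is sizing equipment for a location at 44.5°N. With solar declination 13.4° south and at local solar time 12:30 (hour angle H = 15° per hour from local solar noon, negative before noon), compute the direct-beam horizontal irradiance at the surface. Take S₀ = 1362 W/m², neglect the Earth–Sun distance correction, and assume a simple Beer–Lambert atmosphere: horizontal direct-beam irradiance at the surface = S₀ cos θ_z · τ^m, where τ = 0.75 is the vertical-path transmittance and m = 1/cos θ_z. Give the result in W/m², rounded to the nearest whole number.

Hour angle H = 15° × (12.5 − 12) = 7.50°.
cos θ_z = sin(44.5°) sin(-13.4°) + cos(44.5°) cos(-13.4°) cos(7.50°) = -0.1624 + 0.6879 = 0.5255.
Air mass m = 1/cos θ_z = 1/0.5255 = 1.903; τ^m = 0.75^1.903 = 0.5784.
Surface direct beam = 1362 × 0.5255 × 0.5784 = 413.98 W/m².

414 W/m²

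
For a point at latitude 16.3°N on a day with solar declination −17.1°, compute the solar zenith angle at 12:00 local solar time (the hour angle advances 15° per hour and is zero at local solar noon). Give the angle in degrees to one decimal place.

Hour angle H = 15° × (12 − 12) = 0.00°.
With φ = 16.3°, δ = -17.1°, H = 0.00°: sin φ sin δ = -0.0825, cos φ cos δ cos H = 0.9174, so cos θ_z = 0.8349.
θ_z = arccos(0.8349) = 33.39°.

33.4°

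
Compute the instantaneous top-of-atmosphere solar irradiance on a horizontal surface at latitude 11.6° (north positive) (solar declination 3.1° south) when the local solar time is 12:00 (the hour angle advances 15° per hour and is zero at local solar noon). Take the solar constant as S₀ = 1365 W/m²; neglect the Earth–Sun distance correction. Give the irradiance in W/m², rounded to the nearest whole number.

1320 W/m²

Hour angle H = 15° × (12 − 12) = 0.00°.
cos θ_z = sin φ sin δ + cos φ cos δ cos H = (0.2011)(-0.0541) + (0.9796)(0.9985)(1.0000) = 0.9673.
Top-of-atmosphere irradiance = S₀ cos θ_z = 1365 × 0.9673 = 1320.36 W/m².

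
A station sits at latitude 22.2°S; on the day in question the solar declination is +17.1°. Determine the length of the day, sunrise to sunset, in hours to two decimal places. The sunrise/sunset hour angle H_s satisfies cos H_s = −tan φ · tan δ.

11.04 hours

The sunset hour angle satisfies cos H_s = −tan φ tan δ = 0.1255, giving H_s = 82.79°.
Day length = 2 H_s / 15° h⁻¹ = 165.58° / 15 = 11.039 h.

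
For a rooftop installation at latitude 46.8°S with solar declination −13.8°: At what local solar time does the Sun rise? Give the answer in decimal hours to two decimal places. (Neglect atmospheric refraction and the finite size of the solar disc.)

4.99 h

−tan φ tan δ = −(-1.0649)(-0.2456) = -0.2615; H_s = arccos(-0.2615) = 105.16°.
Sunrise is at 12 − H_s/15 = 12 − 7.011 = 4.989 h local solar time.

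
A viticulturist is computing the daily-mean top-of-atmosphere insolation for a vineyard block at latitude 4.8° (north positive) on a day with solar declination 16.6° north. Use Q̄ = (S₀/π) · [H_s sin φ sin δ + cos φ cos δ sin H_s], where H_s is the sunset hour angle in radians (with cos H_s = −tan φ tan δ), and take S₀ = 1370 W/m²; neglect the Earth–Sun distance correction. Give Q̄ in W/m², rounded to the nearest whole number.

433 W/m²

−tan φ tan δ = −(0.0840)(0.2981) = -0.0250; H_s = arccos(-0.0250) = 91.43°. In radians, H_s = 1.5958.
H_s sin φ sin δ = 1.5958 × 0.0837 × 0.2857 = 0.0382.
cos φ cos δ sin H_s = 0.9965 × 0.9583 × 0.9997 = 0.9547.
Q̄ = (1370/π) × (0.0382 + 0.9547) = 436.08 × 0.9929 = 432.98 W/m².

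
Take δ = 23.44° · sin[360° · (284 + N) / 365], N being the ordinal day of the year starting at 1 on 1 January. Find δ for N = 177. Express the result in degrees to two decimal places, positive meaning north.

+23.36°

360 × (284 + 177) / 365 = 454.685°; sin(454.685°) = 0.9967.
δ = 23.44 × 0.9967 = 23.363° ≈ +23.36°.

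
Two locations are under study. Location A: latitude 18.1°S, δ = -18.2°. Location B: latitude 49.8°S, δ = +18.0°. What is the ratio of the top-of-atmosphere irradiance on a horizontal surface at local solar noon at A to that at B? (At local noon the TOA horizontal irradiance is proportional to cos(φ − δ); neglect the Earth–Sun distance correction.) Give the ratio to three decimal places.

A: cos θ_z = cos(-18.1° − (-18.2°)) = 1.0000.
B: cos θ_z = cos(-49.8° − (18.0°)) = 0.3778.
Ratio A/B = 1.0000 / 0.3778 = 2.6469.

2.647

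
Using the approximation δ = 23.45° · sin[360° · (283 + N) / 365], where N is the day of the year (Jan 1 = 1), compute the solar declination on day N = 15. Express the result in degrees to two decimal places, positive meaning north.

-21.44°

360 × (283 + 15) / 365 = 293.918°; sin(293.918°) = -0.9141.
δ = 23.45 × -0.9141 = -21.436° ≈ -21.44°.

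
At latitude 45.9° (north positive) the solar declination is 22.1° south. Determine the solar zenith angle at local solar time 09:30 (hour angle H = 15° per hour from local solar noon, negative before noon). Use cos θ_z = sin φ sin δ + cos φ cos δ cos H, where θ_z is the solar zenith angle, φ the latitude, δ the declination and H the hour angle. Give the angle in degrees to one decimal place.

76.0°

Hour angle H = 15° × (9.5 − 12) = -37.50°.
With φ = 45.9°, δ = -22.1°, H = -37.50°: sin φ sin δ = -0.2702, cos φ cos δ cos H = 0.5115, so cos θ_z = 0.2413.
θ_z = arccos(0.2413) = 76.04°.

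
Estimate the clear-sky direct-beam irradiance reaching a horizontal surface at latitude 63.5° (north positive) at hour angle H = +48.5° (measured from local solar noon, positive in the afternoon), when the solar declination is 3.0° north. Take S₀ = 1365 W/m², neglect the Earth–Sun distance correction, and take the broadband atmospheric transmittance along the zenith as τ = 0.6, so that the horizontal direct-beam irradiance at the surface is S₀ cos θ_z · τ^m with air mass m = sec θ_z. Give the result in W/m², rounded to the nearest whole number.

105 W/m²

cos θ_z = sin φ sin δ + cos φ cos δ cos H = (0.8949)(0.0523) + (0.4462)(0.9986)(0.6626) = 0.3420.
Air mass m = 1/cos θ_z = 1/0.3420 = 2.924; τ^m = 0.6^2.924 = 0.2246.
Surface direct beam = 1365 × 0.3420 × 0.2246 = 104.85 W/m².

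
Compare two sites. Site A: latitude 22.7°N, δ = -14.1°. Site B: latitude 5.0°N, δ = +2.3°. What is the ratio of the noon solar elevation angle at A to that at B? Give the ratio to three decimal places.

A: 90° − |22.7 − (-14.1)| = 53.20°.
B: 90° − |5.0 − (2.3)| = 87.30°.
Ratio A/B = 53.2000 / 87.3000 = 0.6094.

0.609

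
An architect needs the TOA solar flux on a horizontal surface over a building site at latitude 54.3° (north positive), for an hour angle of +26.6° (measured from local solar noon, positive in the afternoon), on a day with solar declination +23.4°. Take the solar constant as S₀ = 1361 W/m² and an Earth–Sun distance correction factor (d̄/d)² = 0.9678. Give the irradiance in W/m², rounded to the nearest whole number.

With φ = 54.3°, δ = 23.4°, H = 26.60°: sin φ sin δ = 0.3225, cos φ cos δ cos H = 0.4789, so cos θ_z = 0.8014.
Top-of-atmosphere irradiance = S₀ (d̄/d)² cos θ_z = 1361 × 0.9678 × 0.8014 = 1055.58 W/m².

1056 W/m²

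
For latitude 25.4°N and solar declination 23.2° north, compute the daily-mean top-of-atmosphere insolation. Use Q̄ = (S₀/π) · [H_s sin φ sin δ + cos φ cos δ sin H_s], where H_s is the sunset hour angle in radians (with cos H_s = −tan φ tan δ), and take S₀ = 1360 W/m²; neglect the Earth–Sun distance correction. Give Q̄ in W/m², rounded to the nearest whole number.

482 W/m²

cos H_s = −tan(25.4°) · tan(23.2°) = -0.2035, so H_s = arccos(-0.2035) = 101.74°. In radians, H_s = 1.7757.
H_s sin φ sin δ = 1.7757 × 0.4289 × 0.3939 = 0.3000.
cos φ cos δ sin H_s = 0.9033 × 0.9191 × 0.9791 = 0.8129.
Q̄ = (1360/π) × (0.3000 + 0.8129) = 432.90 × 1.1129 = 481.77 W/m².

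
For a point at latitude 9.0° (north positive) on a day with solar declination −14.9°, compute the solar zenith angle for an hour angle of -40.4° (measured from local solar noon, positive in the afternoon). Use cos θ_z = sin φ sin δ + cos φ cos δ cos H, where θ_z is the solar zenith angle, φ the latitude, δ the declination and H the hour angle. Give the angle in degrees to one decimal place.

cos θ_z = sin(9.0°) sin(-14.9°) + cos(9.0°) cos(-14.9°) cos(-40.40°) = -0.0402 + 0.7269 = 0.6867.
θ_z = arccos(0.6867) = 46.63°.

46.6°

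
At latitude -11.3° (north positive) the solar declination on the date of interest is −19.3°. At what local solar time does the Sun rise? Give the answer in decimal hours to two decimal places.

5.73 h

−tan φ tan δ = −(-0.1998)(-0.3502) = -0.0700; H_s = arccos(-0.0700) = 94.01°.
Sunrise is at 12 − H_s/15 = 12 − 6.267 = 5.733 h local solar time.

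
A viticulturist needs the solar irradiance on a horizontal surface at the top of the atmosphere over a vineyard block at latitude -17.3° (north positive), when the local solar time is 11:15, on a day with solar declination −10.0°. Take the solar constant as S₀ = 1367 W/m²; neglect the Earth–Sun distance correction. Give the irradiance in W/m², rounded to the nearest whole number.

1331 W/m²

Hour angle H = 15° × (11.25 − 12) = -11.25°.
With φ = -17.3°, δ = -10.0°, H = -11.25°: sin φ sin δ = 0.0516, cos φ cos δ cos H = 0.9222, so cos θ_z = 0.9738.
Top-of-atmosphere irradiance = S₀ cos θ_z = 1367 × 0.9738 = 1331.18 W/m².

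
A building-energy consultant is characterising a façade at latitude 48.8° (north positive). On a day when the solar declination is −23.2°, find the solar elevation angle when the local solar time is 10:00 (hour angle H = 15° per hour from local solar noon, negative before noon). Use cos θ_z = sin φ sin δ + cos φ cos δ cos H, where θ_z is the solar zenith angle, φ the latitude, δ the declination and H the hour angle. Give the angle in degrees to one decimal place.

Hour angle H = 15° × (10 − 12) = -30.00°.
With φ = 48.8°, δ = -23.2°, H = -30.00°: sin φ sin δ = -0.2964, cos φ cos δ cos H = 0.5243, so cos θ_z = 0.2279.
θ_z = arccos(0.2279) = 76.83°, so the elevation is 90° − 76.83° = 13.17°.

13.2°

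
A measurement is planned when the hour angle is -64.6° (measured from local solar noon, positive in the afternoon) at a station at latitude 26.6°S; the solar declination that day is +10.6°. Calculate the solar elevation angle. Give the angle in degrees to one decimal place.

With φ = -26.6°, δ = 10.6°, H = -64.60°: sin φ sin δ = -0.0824, cos φ cos δ cos H = 0.3770, so cos θ_z = 0.2946.
θ_z = arccos(0.2946) = 72.87°, so the elevation is 90° − 72.87° = 17.13°.

17.1°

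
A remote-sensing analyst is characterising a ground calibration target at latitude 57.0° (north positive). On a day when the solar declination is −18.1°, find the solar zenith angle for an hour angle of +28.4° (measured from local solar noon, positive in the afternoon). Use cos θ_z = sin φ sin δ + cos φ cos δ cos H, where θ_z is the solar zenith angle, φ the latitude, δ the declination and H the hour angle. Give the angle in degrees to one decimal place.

cos θ_z = sin φ sin δ + cos φ cos δ cos H = (0.8387)(-0.3107) + (0.5446)(0.9505)(0.8796) = 0.1947.
θ_z = arccos(0.1947) = 78.77°.

78.8°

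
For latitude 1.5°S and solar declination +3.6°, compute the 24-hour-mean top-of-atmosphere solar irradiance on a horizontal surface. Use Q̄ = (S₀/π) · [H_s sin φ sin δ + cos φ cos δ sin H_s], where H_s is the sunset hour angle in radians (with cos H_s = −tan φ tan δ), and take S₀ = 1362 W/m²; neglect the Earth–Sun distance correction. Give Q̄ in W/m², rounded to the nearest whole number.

431 W/m²

−tan φ tan δ = −(-0.0262)(0.0629) = 0.0016; H_s = arccos(0.0016) = 89.91°. In radians, H_s = 1.5692.
H_s sin φ sin δ = 1.5692 × -0.0262 × 0.0628 = -0.0026.
cos φ cos δ sin H_s = 0.9997 × 0.9980 × 1.0000 = 0.9977.
Q̄ = (1362/π) × (-0.0026 + 0.9977) = 433.54 × 0.9951 = 431.42 W/m².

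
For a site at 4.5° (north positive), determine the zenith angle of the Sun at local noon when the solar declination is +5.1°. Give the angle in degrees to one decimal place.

At local solar noon the hour angle is zero, so the zenith angle is |φ − δ| = |4.5° − (5.1°)| = 0.6°.

0.6°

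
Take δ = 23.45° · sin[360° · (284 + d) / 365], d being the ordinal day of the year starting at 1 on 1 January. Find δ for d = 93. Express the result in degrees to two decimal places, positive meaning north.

360 × (284 + 93) / 365 = 371.836°; sin(371.836°) = 0.2051.
δ = 23.45 × 0.2051 = 4.810° ≈ +4.81°.

+4.81°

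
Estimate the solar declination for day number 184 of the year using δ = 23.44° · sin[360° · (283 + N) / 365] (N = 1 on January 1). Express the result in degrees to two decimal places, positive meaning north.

360 × (283 + 184) / 365 = 460.603°; sin(460.603°) = 0.9829.
δ = 23.44 × 0.9829 = 23.039° ≈ +23.04°.

+23.04°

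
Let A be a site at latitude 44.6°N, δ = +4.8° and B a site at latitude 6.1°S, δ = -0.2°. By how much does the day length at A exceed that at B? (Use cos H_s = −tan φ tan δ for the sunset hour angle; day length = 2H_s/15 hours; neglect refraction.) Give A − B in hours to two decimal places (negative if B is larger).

+0.63 h

A: H_s = arccos(−tan 44.6° · tan 4.8°) = 94.75°, so 2H_s/15 = 12.6333 h.
B: H_s = arccos(−tan -6.1° · tan -0.2°) = 90.02°, so 2H_s/15 = 12.0027 h.
A − B = 12.6333 − 12.0027 = 0.6306 h.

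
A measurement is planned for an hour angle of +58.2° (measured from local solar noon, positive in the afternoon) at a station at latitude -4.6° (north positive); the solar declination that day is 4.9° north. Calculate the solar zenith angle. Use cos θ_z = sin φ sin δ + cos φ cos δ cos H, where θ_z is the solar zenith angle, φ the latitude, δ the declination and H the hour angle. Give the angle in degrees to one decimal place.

With φ = -4.6°, δ = 4.9°, H = 58.20°: sin φ sin δ = -0.0069, cos φ cos δ cos H = 0.5233, so cos θ_z = 0.5164.
θ_z = arccos(0.5164) = 58.91°.

58.9°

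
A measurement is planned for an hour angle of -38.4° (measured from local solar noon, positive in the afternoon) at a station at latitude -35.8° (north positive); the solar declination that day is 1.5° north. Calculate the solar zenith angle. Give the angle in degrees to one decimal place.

51.7°

With φ = -35.8°, δ = 1.5°, H = -38.40°: sin φ sin δ = -0.0153, cos φ cos δ cos H = 0.6354, so cos θ_z = 0.6201.
θ_z = arccos(0.6201) = 51.68°.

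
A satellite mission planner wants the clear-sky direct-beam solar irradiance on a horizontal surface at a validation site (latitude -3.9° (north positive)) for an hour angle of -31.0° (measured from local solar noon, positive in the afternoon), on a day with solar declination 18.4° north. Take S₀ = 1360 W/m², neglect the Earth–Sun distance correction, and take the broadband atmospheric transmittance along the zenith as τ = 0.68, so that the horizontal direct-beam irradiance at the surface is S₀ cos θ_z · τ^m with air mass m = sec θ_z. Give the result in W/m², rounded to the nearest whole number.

cos θ_z = sin(-3.9°) sin(18.4°) + cos(-3.9°) cos(18.4°) cos(-31.00°) = -0.0215 + 0.8115 = 0.7900.
Air mass m = 1/cos θ_z = 1/0.7900 = 1.266; τ^m = 0.68^1.266 = 0.6137.
Surface direct beam = 1360 × 0.7900 × 0.6137 = 659.36 W/m².

659 W/m²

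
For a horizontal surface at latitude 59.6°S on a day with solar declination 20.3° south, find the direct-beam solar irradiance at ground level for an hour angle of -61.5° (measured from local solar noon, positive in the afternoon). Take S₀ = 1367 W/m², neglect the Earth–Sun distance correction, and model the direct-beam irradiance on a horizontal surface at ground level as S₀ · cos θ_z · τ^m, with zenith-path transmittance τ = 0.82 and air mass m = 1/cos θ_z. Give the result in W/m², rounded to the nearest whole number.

cos θ_z = sin φ sin δ + cos φ cos δ cos H = (-0.8625)(-0.3469) + (0.5060)(0.9379)(0.4772) = 0.5257.
Air mass m = 1/cos θ_z = 1/0.5257 = 1.902; τ^m = 0.82^1.902 = 0.6856.
Surface direct beam = 1367 × 0.5257 × 0.6856 = 492.69 W/m².

493 W/m²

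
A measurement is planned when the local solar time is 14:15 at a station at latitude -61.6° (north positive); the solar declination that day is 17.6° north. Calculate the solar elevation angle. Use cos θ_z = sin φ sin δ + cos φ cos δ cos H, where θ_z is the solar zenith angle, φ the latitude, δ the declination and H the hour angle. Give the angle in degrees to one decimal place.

Hour angle H = 15° × (14.25 − 12) = 33.75°.
cos θ_z = sin φ sin δ + cos φ cos δ cos H = (-0.8796)(0.3024) + (0.4756)(0.9532)(0.8315) = 0.1110.
θ_z = arccos(0.1110) = 83.63°, so the elevation is 90° − 83.63° = 6.37°.

6.4°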